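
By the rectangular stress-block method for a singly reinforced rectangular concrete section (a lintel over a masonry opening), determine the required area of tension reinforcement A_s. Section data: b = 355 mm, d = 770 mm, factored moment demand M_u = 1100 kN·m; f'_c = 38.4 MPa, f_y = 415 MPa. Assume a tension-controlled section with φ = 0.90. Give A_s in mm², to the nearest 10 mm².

A_s ≈ 4240 mm²

M_n = M_u/φ = 1100/0.90 = 1222.22 kN·m.
With M_n = 0.85 f'_c a b (d − a/2), solve the quadratic for a:
a = d − √(d² − 2M_n/(0.85 f'_c b)) = 770 − √(770² − 2 × 1222.22×10⁶/(0.85 × 38.4 × 355)) = 151.99 mm.
A_s = 0.85 f'_c a b / f_y = 0.85 × 38.4 × 151.99 × 355 / 415 = 4243.7 mm².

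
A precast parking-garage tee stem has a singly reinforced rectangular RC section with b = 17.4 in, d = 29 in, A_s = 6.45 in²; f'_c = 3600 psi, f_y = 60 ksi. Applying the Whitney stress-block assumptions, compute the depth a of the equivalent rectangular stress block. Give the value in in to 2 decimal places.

a ≈ 7.27 in

T = A_s f_y = 6.45 × 60 = 387 kips.
a = T/(0.85 f'_c b) = 387/(0.85 × 3.6 × 17.4) = 7.27 in.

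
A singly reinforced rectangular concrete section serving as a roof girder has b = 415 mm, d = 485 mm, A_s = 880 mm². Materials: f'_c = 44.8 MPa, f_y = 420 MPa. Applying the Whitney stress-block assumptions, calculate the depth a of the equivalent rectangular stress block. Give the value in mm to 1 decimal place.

T = A_s f_y = 880 × 420 = 369600 N = 369.6 kN.
Setting C = 0.85 f'_c a b equal to T: a = 369600/(0.85 × 44.8 × 415) = 23.4 mm.

a ≈ 23.4 mm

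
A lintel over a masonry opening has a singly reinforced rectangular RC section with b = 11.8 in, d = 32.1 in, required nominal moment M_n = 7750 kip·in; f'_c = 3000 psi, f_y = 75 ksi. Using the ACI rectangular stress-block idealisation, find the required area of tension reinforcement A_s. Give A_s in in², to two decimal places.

From M_n = 0.85 f'_c a b (d − a/2):
a = d − √(d² − 2M_n/(0.85 f'_c b)) = 32.1 − √(32.1² − 2 × 7750/(0.85 × 3 × 11.8)) = 9.400 in.
A_s = 0.85 f'_c a b / f_y = 0.85 × 3 × 9.400 × 11.8 / 75 = 3.771 in².

A_s ≈ 3.77 in²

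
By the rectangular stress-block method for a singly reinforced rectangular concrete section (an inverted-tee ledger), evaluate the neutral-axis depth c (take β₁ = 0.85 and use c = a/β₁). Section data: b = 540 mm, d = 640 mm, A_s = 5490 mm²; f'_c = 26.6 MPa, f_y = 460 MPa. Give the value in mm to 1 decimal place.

c ≈ 243.3 mm

T = A_s f_y = 5490 × 460 = 2525400 N = 2525.4 kN.
Setting C = 0.85 f'_c a b equal to T: a = 2525400/(0.85 × 26.6 × 540) = 206.841 mm.
With β₁ = 0.85, c = a/β₁ = 206.841/0.85 = 243.3 mm.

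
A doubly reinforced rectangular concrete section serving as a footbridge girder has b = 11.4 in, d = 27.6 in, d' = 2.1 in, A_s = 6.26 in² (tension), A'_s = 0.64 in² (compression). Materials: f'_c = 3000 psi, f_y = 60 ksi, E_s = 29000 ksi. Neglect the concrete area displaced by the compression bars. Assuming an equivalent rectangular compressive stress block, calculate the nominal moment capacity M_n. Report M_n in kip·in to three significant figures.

M_n ≈ 8330 kip·in

Assume both steels yield.
a = (A_s − A'_s) f_y/(0.85 f'_c b) = (6.26 − 0.64) × 60/(0.85 × 3 × 11.4) = 11.600 in.
c = a/β₁ = 11.600/0.85 = 13.647 in; ε'_s = 0.003(c − d')/c = 0.0025 ≥ ε_y = 0.0021, so the compression steel yields.
M_n = (A_s − A'_s) f_y (d − a/2) + A'_s f_y (d − d') = 337.2 × (27.6 − 5.8) + 38.4 × (27.6 − 2.1) = 7351.0 + 979.2 = 8330.2 kip·in.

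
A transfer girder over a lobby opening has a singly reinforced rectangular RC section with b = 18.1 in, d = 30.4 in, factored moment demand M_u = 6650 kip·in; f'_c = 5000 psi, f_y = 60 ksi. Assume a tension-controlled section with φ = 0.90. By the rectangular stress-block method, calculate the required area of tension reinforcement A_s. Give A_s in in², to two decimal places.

A_s ≈ 4.29 in²

M_n = M_u/φ = 6650/0.90 = 7388.89 kip·in.
From M_n = 0.85 f'_c a b (d − a/2):
a = d − √(d² − 2M_n/(0.85 f'_c b)) = 30.4 − √(30.4² − 2 × 7388.89/(0.85 × 5 × 18.1)) = 3.344 in.
A_s = 0.85 f'_c a b / f_y = 0.85 × 5 × 3.344 × 18.1 / 60 = 4.287 in².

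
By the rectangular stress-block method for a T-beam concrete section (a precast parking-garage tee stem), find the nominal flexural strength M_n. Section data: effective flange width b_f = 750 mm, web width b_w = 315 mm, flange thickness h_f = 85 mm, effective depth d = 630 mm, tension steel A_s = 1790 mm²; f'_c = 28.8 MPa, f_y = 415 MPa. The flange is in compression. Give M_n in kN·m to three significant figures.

M_n ≈ 453 kN·m

Tension: T = A_s f_y = 1790 × 415 = 742850 N.
Try a within the flange: a = T/(0.85 f'_c b_f) = 742850/(0.85 × 28.8 × 750) = 40.46 mm.
Since a = 40.46 ≤ h_f = 85 mm, the stress block lies entirely in the flange; analyse as a rectangular beam of width b_f.
M_n = T(d − a/2) = 742850 × (630 − 20.23) = 452.97 × 10⁶ N·mm.
M_n = 452.97 kN·m.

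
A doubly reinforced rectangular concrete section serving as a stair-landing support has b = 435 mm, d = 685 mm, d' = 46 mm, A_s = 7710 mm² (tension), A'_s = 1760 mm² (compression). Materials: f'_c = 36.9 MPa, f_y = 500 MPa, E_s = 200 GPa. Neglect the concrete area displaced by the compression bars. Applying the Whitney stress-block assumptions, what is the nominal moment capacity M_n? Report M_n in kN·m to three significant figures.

M_n ≈ 2280 kN·m

Assume both tension and compression steel yield.
Net tension couple steel: A_s − A'_s = 5950 mm².
a = (A_s − A'_s) f_y / (0.85 f'_c b) = 2975000/(0.85 × 36.9 × 435) = 218.05 mm.
c = a/β₁ = 218.05/0.786 = 277.42 mm; ε'_s = 0.003(c − d')/c = 0.0025 ≥ f_y/E_s = 0.0025, so compression steel does yield.
M_n = (A_s − A'_s) f_y (d − a/2) + A'_s f_y (d − d') = [2975000 × (685 − 109.025) + 880000 × (685 − 46)] × 10⁻⁶ = 1713.53 + 562.32 = 2275.85 kN·m.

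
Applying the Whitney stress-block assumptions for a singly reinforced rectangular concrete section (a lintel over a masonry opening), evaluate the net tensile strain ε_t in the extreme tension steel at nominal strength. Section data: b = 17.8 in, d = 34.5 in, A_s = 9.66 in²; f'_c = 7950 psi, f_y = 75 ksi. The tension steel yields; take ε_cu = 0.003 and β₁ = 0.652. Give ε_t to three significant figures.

ε_t ≈ 0.00820

a = A_s f_y/(0.85 f'_c b) = 6.023 in.
β₁ = 0.652, so c = a/β₁ = 6.023/0.652 = 9.238 in.
From the linear strain diagram with ε_cu = 0.003: ε_t = 0.003 (d − c)/c = 0.003 × (34.5 − 9.238)/9.238 = 0.00820.
Since ε_t ≥ 0.005, the section is tension-controlled.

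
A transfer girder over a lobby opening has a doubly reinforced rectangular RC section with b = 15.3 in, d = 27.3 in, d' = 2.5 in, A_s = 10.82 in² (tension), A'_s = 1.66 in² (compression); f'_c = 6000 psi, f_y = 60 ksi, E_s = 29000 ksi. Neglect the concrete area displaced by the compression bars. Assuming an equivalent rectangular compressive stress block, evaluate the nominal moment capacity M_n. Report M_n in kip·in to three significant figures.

Assume both steels yield.
a = (A_s − A'_s) f_y/(0.85 f'_c b) = (10.82 − 1.66) × 60/(0.85 × 6 × 15.3) = 7.043 in.
c = a/β₁ = 7.043/0.75 = 9.391 in; ε'_s = 0.003(c − d')/c = 0.0022 ≥ ε_y = 0.0021, so the compression steel yields.
M_n = (A_s − A'_s) f_y (d − a/2) + A'_s f_y (d − d') = 549.6 × (27.3 − 3.5215) + 99.6 × (27.3 − 2.5) = 13068.7 + 2470.1 = 15538.8 kip·in.

M_n ≈ 15500 kip·in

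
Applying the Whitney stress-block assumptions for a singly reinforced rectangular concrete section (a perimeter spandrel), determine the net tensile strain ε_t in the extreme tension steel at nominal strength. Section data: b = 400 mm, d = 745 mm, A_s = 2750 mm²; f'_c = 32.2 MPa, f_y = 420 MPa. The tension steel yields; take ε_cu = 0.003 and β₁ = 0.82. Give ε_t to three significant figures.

ε_t ≈ 0.0144

a = A_s f_y/(0.85 f'_c b) = 105.50 mm.
β₁ = 0.82, so c = a/β₁ = 105.50/0.82 = 128.66 mm.
From the linear strain diagram with ε_cu = 0.003: ε_t = 0.003 (d − c)/c = 0.003 × (745 − 128.66)/128.66 = 0.0144.
Since ε_t ≥ 0.005, the section is tension-controlled.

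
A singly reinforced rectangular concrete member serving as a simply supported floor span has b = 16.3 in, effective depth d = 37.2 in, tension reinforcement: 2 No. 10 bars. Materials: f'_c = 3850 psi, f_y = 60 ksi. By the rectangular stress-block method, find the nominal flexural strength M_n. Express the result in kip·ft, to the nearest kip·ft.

M_n ≈ 454 kip·ft

A_s = 2 × 1.27 = 2.54 in².
T = A_s f_y = 2.54 × 60 = 152.4 kips.
a = T/(0.85 f'_c b) = 152.4/(0.85 × 3.85 × 16.3) = 2.857 in.
M_n = T(d − a/2) = 152.4 × (37.2 − 1.4285) = 5451.6 kip·in = 5451.6/12 = 454.30 kip·ft.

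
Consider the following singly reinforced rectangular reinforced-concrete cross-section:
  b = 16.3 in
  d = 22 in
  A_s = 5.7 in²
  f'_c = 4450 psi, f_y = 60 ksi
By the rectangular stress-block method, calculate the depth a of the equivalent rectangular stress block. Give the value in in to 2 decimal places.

a ≈ 5.55 in

T = A_s f_y = 5.7 × 60 = 342 kips.
a = T/(0.85 f'_c b) = 342/(0.85 × 4.45 × 16.3) = 5.55 in.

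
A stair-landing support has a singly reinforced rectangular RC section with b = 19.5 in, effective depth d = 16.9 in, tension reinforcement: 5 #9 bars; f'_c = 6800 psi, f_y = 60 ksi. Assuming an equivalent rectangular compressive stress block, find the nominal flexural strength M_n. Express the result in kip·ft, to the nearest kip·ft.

M_n ≈ 389 kip·ft

A_s = 5 × 1 = 5 in².
T = A_s f_y = 5 × 60 = 300 kips.
a = T/(0.85 f'_c b) = 300/(0.85 × 6.8 × 19.5) = 2.662 in.
M_n = T(d − a/2) = 300 × (16.9 − 1.331) = 4670.7 kip·in = 4670.7/12 = 389.23 kip·ft.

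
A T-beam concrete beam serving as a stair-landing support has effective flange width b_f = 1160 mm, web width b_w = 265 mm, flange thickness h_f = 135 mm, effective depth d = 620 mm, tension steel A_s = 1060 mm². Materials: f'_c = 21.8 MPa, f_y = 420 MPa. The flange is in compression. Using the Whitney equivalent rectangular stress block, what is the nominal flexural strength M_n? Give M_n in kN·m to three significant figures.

Tension: T = A_s f_y = 1060 × 420 = 445200 N.
Try a within the flange: a = T/(0.85 f'_c b_f) = 445200/(0.85 × 21.8 × 1160) = 20.71 mm.
Since a = 20.71 ≤ h_f = 135 mm, the stress block lies entirely in the flange; analyse as a rectangular beam of width b_f.
M_n = T(d − a/2) = 445200 × (620 − 10.355) = 271.41 × 10⁶ N·mm.
M_n = 271.41 kN·m.

M_n ≈ 271 kN·m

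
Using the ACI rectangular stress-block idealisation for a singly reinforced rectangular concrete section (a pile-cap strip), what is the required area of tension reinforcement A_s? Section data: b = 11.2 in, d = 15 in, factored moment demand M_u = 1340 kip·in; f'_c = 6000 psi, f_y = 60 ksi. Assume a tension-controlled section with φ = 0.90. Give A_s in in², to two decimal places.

A_s ≈ 1.76 in²

M_n = M_u/φ = 1340/0.90 = 1488.89 kip·in.
From M_n = 0.85 f'_c a b (d − a/2):
a = d − √(d² − 2M_n/(0.85 f'_c b)) = 15 − √(15² − 2 × 1488.89/(0.85 × 6 × 11.2)) = 1.852 in.
A_s = 0.85 f'_c a b / f_y = 0.85 × 6 × 1.852 × 11.2 / 60 = 1.763 in².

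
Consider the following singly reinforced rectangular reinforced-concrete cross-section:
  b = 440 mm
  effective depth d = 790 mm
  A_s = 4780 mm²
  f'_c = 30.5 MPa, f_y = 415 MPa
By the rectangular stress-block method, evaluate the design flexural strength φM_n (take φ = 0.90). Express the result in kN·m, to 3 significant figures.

φM_n ≈ 1260 kN·m

T = A_s f_y = 4780 × 415 = 1983700 N = 1983.7 kN.
From C = T: a = T/(0.85 f'_c b) = 1983700/(0.85 × 30.5 × 440) = 173.90 mm.
M_n = T(d − a/2) = 1983.7 kN × (790 − 86.95) mm = 1394.64 kN·m.
φM_n = 0.90 × 1394.64 = 1255.18 kN·m.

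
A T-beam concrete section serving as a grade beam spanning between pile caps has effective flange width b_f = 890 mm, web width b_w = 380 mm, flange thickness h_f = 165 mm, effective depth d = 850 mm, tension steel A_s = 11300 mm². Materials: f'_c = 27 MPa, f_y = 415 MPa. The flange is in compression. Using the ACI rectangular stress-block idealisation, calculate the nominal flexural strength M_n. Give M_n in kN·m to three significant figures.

Tension: T = A_s f_y = 11300 × 415 = 4689500 N.
Try a within the flange: a = T/(0.85 f'_c b_f) = 4689500/(0.85 × 27 × 890) = 229.59 mm.
a = 229.59 > h_f = 165 mm: the block extends into the web. Split into flange-overhang and web parts.
C_f = 0.85 f'_c (b_f − b_w) h_f = 0.85 × 27 × (890 − 380) × 165 = 1931243 N.
Remaining web compression depth: a_w = (T − C_f)/(0.85 f'_c b_w) = (4689500 − 1931243)/(0.85 × 27 × 380) = 316.28 mm.
M_n = C_f(d − h_f/2) + (T − C_f)(d − a_w/2) = 1931243 × (850 − 82.5) + 2758257 × (850 − 158.14) = 1482.23 + 1908.33 = 3390.56 × 10⁶ N·mm.
M_n = 3390.56 kN·m.

M_n ≈ 3390 kN·m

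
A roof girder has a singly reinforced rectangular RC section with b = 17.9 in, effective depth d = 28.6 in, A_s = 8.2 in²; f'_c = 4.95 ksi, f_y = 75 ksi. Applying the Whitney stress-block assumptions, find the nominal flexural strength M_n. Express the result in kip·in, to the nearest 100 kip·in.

M_n ≈ 15100 kip·in

T = A_s f_y = 8.2 × 75 = 615 kips.
a = T/(0.85 f'_c b) = 615/(0.85 × 4.95 × 17.9) = 8.166 in.
M_n = T(d − a/2) = 615 × (28.6 − 4.083) = 15078.0 kip·in.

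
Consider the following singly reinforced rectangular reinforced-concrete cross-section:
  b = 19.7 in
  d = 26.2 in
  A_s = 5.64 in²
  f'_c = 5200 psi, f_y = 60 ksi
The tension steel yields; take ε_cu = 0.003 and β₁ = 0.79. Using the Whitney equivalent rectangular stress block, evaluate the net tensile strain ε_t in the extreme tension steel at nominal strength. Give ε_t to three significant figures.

ε_t ≈ 0.0130

a = A_s f_y/(0.85 f'_c b) = 3.886 in.
β₁ = 0.79, so c = a/β₁ = 3.886/0.79 = 4.919 in.
From the linear strain diagram with ε_cu = 0.003: ε_t = 0.003 (d − c)/c = 0.003 × (26.2 − 4.919)/4.919 = 0.0130.
Since ε_t ≥ 0.005, the section is tension-controlled.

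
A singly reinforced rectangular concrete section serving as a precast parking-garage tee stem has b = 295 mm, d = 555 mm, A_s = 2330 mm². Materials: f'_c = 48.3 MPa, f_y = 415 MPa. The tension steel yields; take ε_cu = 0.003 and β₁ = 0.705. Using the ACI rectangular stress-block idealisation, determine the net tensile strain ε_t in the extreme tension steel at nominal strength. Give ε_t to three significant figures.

a = A_s f_y/(0.85 f'_c b) = 79.84 mm.
β₁ = 0.705, so c = a/β₁ = 79.84/0.705 = 113.25 mm.
From the linear strain diagram with ε_cu = 0.003: ε_t = 0.003 (d − c)/c = 0.003 × (555 − 113.25)/113.25 = 0.0117.
Since ε_t ≥ 0.005, the section is tension-controlled.

ε_t ≈ 0.0117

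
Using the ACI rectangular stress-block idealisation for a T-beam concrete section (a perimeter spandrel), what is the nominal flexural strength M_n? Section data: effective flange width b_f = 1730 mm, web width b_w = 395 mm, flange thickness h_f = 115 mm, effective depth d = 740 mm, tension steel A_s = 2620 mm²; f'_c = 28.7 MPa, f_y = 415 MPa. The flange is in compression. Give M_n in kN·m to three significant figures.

Tension: T = A_s f_y = 2620 × 415 = 1087300 N.
Try a within the flange: a = T/(0.85 f'_c b_f) = 1087300/(0.85 × 28.7 × 1730) = 25.76 mm.
Since a = 25.76 ≤ h_f = 115 mm, the stress block lies entirely in the flange; analyse as a rectangular beam of width b_f.
M_n = T(d − a/2) = 1087300 × (740 − 12.88) = 790.60 × 10⁶ N·mm.
M_n = 790.60 kN·m.

M_n ≈ 791 kN·m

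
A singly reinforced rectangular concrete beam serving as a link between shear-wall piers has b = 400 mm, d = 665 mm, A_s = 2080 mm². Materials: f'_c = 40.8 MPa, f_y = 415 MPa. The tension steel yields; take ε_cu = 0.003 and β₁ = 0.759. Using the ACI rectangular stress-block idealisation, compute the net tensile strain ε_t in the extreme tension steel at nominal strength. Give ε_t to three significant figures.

ε_t ≈ 0.0213

a = A_s f_y/(0.85 f'_c b) = 62.23 mm.
β₁ = 0.759, so c = a/β₁ = 62.23/0.759 = 81.99 mm.
From the linear strain diagram with ε_cu = 0.003: ε_t = 0.003 (d − c)/c = 0.003 × (665 − 81.99)/81.99 = 0.0213.
Since ε_t ≥ 0.005, the section is tension-controlled.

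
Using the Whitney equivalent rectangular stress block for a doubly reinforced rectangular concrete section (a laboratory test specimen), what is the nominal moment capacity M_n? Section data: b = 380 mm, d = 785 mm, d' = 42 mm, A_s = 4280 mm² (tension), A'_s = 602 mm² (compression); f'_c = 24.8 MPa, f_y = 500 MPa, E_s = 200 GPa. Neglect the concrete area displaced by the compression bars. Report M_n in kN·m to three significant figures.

M_n ≈ 1460 kN·m

Assume both tension and compression steel yield.
Net tension couple steel: A_s − A'_s = 3678 mm².
a = (A_s − A'_s) f_y / (0.85 f'_c b) = 1839000/(0.85 × 24.8 × 380) = 229.58 mm.
c = a/β₁ = 229.58/0.85 = 270.09 mm; ε'_s = 0.003(c − d')/c = 0.0025 ≥ f_y/E_s = 0.0025, so compression steel does yield.
M_n = (A_s − A'_s) f_y (d − a/2) + A'_s f_y (d − d') = [1839000 × (785 − 114.79) + 301000 × (785 − 42)] × 10⁻⁶ = 1232.52 + 223.64 = 1456.16 kN·m.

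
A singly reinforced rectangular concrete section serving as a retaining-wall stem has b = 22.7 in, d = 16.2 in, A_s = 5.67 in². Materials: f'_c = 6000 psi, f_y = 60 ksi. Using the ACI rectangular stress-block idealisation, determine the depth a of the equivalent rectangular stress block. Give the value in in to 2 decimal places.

T = A_s f_y = 5.67 × 60 = 340.2 kips.
a = T/(0.85 f'_c b) = 340.2/(0.85 × 6 × 22.7) = 2.94 in.

a ≈ 2.94 in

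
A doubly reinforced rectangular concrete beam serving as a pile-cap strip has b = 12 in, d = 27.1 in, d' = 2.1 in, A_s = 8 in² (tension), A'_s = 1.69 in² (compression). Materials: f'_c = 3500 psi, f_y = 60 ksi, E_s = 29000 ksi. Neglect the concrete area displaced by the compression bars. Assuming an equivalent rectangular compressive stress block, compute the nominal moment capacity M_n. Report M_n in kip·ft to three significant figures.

M_n ≈ 899 kip·ft

Assume both steels yield.
a = (A_s − A'_s) f_y/(0.85 f'_c b) = (8 − 1.69) × 60/(0.85 × 3.5 × 12) = 10.605 in.
c = a/β₁ = 10.605/0.85 = 12.476 in; ε'_s = 0.003(c − d')/c = 0.0025 ≥ ε_y = 0.0021, so the compression steel yields.
M_n = (A_s − A'_s) f_y (d − a/2) + A'_s f_y (d − d') = 378.6 × (27.1 − 5.3025) + 101.4 × (27.1 − 2.1) = 8252.5 + 2535.0 = 10787.5 kip·in = 10787.5/12 = 898.96 kip·ft.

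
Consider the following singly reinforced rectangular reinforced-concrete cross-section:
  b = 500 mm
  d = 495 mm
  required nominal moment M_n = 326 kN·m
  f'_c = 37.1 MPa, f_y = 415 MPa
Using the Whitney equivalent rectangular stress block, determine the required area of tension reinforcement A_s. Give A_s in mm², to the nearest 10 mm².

A_s ≈ 1660 mm²

With M_n = 0.85 f'_c a b (d − a/2), solve the quadratic for a:
a = d − √(d² − 2M_n/(0.85 f'_c b)) = 495 − √(495² − 2 × 326×10⁶/(0.85 × 37.1 × 500)) = 43.70 mm.
A_s = 0.85 f'_c a b / f_y = 0.85 × 37.1 × 43.70 × 500 / 415 = 1660.3 mm².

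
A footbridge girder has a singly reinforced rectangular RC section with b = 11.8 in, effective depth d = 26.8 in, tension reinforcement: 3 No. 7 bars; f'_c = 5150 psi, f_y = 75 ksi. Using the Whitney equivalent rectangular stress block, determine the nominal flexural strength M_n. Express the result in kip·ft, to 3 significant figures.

A_s = 3 × 0.6 = 1.8 in².
T = A_s f_y = 1.8 × 75 = 135 kips.
a = T/(0.85 f'_c b) = 135/(0.85 × 5.15 × 11.8) = 2.614 in.
M_n = T(d − a/2) = 135 × (26.8 − 1.307) = 3441.6 kip·in = 3441.6/12 = 286.80 kip·ft.

M_n ≈ 287 kip·ft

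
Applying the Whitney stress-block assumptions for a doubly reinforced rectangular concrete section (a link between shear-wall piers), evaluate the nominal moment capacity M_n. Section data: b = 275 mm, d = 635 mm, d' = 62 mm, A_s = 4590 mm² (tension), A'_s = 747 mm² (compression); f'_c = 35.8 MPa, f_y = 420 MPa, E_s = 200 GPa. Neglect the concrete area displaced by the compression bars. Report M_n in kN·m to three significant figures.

Assume both tension and compression steel yield.
Net tension couple steel: A_s − A'_s = 3843 mm².
a = (A_s − A'_s) f_y / (0.85 f'_c b) = 1614060/(0.85 × 35.8 × 275) = 192.88 mm.
c = a/β₁ = 192.88/0.794 = 242.92 mm; ε'_s = 0.003(c − d')/c = 0.0022 ≥ f_y/E_s = 0.0021, so compression steel does yield.
M_n = (A_s − A'_s) f_y (d − a/2) + A'_s f_y (d − d') = [1614060 × (635 − 96.44) + 313740 × (635 − 62)] × 10⁻⁶ = 869.27 + 179.77 = 1049.04 kN·m.

M_n ≈ 1050 kN·m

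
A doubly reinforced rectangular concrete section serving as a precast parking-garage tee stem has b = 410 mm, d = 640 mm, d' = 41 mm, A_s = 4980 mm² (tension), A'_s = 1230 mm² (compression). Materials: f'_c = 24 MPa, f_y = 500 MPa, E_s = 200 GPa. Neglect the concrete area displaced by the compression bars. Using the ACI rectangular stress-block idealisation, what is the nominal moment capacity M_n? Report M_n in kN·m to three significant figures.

M_n ≈ 1360 kN·m

Assume both tension and compression steel yield.
Net tension couple steel: A_s − A'_s = 3750 mm².
a = (A_s − A'_s) f_y / (0.85 f'_c b) = 1875000/(0.85 × 24 × 410) = 224.18 mm.
c = a/β₁ = 224.18/0.85 = 263.74 mm; ε'_s = 0.003(c − d')/c = 0.0025 ≥ f_y/E_s = 0.0025, so compression steel does yield.
M_n = (A_s − A'_s) f_y (d − a/2) + A'_s f_y (d − d') = [1875000 × (640 − 112.09) + 615000 × (640 − 41)] × 10⁻⁶ = 989.83 + 368.39 = 1358.22 kN·m.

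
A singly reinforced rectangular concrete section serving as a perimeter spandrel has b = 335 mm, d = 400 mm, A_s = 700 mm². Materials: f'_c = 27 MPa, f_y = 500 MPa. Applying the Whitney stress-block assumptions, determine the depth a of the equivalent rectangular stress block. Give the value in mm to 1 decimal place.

T = A_s f_y = 700 × 500 = 350000 N = 350 kN.
Setting C = 0.85 f'_c a b equal to T: a = 350000/(0.85 × 27 × 335) = 45.5 mm.

a ≈ 45.5 mm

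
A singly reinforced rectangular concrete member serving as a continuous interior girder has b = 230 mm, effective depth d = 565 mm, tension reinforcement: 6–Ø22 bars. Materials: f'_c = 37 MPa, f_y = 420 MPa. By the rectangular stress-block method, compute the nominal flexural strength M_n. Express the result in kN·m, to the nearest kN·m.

M_n ≈ 478 kN·m

A_s = 6 × 380 = 2280 mm².
T = A_s f_y = 2280 × 420 = 957600 N = 957.6 kN.
From C = T: a = T/(0.85 f'_c b) = 957600/(0.85 × 37 × 230) = 132.38 mm.
M_n = T(d − a/2) = 957.6 kN × (565 − 66.19) mm = 477.66 kN·m.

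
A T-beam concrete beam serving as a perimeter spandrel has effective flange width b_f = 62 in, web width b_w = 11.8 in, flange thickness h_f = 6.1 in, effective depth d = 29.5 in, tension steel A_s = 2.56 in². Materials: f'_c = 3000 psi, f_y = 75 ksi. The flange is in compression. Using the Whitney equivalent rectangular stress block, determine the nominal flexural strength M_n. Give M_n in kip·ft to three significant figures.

M_n ≈ 462 kip·ft

Tension: T = A_s f_y = 2.56 × 75 = 192 kips.
Try a within the flange: a = T/(0.85 f'_c b_f) = 192/(0.85 × 3 × 62) = 1.214 in.
Since a = 1.214 ≤ h_f = 6.1 in, the stress block lies entirely in the flange; analyse as a rectangular beam of width b_f.
M_n = T(d − a/2) = 192 × (29.5 − 0.607) = 5547.5 kip·in.
M_n = 5547.5/12 = 462.29 kip·ft.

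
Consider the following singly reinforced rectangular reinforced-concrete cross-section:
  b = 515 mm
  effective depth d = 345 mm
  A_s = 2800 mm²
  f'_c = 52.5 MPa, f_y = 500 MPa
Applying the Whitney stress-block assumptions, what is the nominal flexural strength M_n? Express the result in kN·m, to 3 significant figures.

T = A_s f_y = 2800 × 500 = 1400000 N = 1400 kN.
From C = T: a = T/(0.85 f'_c b) = 1400000/(0.85 × 52.5 × 515) = 60.92 mm.
M_n = T(d − a/2) = 1400 kN × (345 − 30.46) mm = 440.36 kN·m.

M_n ≈ 440 kN·m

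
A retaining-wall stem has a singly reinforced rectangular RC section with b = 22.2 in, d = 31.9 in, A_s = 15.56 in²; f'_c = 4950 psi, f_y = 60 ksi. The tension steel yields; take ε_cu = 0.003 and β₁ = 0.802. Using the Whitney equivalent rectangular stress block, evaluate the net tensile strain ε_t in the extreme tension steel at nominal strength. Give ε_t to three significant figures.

ε_t ≈ 0.00468

a = A_s f_y/(0.85 f'_c b) = 9.995 in.
β₁ = 0.802, so c = a/β₁ = 9.995/0.802 = 12.463 in.
From the linear strain diagram with ε_cu = 0.003: ε_t = 0.003 (d − c)/c = 0.003 × (31.9 − 12.463)/12.463 = 0.00468.
ε_t is between 0.004 and 0.005 — transition zone.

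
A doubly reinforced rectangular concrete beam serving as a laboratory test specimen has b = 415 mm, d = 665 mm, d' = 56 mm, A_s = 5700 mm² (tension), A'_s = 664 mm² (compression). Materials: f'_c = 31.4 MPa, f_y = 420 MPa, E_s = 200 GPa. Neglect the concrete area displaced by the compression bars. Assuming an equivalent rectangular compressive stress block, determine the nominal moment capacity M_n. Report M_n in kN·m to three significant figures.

M_n ≈ 1370 kN·m

Assume both tension and compression steel yield.
Net tension couple steel: A_s − A'_s = 5036 mm².
a = (A_s − A'_s) f_y / (0.85 f'_c b) = 2115120/(0.85 × 31.4 × 415) = 190.96 mm.
c = a/β₁ = 190.96/0.826 = 231.19 mm; ε'_s = 0.003(c − d')/c = 0.0023 ≥ f_y/E_s = 0.0021, so compression steel does yield.
M_n = (A_s − A'_s) f_y (d − a/2) + A'_s f_y (d − d') = [2115120 × (665 − 95.48) + 278880 × (665 − 56)] × 10⁻⁶ = 1204.60 + 169.84 = 1374.44 kN·m.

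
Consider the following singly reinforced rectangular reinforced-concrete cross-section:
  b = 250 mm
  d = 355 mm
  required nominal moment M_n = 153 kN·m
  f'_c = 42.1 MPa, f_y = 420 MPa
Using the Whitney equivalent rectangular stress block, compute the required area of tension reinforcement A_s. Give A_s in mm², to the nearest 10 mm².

With M_n = 0.85 f'_c a b (d − a/2), solve the quadratic for a:
a = d − √(d² − 2M_n/(0.85 f'_c b)) = 355 − √(355² − 2 × 153×10⁶/(0.85 × 42.1 × 250)) = 51.98 mm.
A_s = 0.85 f'_c a b / f_y = 0.85 × 42.1 × 51.98 × 250 / 420 = 1107.2 mm².

A_s ≈ 1110 mm²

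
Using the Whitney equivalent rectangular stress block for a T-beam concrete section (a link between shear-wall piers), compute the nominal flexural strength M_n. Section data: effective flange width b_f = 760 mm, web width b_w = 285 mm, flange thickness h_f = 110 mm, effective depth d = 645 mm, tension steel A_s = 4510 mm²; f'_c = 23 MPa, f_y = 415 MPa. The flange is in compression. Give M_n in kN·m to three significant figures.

Tension: T = A_s f_y = 4510 × 415 = 1871650 N.
Try a within the flange: a = T/(0.85 f'_c b_f) = 1871650/(0.85 × 23 × 760) = 125.97 mm.
a = 125.97 > h_f = 110 mm: the block extends into the web. Split into flange-overhang and web parts.
C_f = 0.85 f'_c (b_f − b_w) h_f = 0.85 × 23 × (760 − 285) × 110 = 1021488 N.
Remaining web compression depth: a_w = (T − C_f)/(0.85 f'_c b_w) = (1871650 − 1021488)/(0.85 × 23 × 285) = 152.58 mm.
M_n = C_f(d − h_f/2) + (T − C_f)(d − a_w/2) = 1021488 × (645 − 55) + 850162 × (645 − 76.29) = 602.68 + 483.50 = 1086.18 × 10⁶ N·mm.
M_n = 1086.18 kN·m.

M_n ≈ 1090 kN·m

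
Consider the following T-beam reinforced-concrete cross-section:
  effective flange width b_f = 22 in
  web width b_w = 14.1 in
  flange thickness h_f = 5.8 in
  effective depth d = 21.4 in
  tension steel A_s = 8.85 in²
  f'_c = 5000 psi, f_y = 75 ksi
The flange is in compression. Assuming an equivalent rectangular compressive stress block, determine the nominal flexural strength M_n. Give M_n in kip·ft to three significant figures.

M_n ≈ 984 kip·ft

Tension: T = A_s f_y = 8.85 × 75 = 663.75 kips.
Try a within the flange: a = T/(0.85 f'_c b_f) = 663.75/(0.85 × 5 × 22) = 7.099 in.
a = 7.099 > h_f = 5.8 in: the block extends into the web. Split into flange-overhang and web parts.
C_f = 0.85 f'_c (b_f − b_w) h_f = 0.85 × 5 × (22 − 14.1) × 5.8 = 194.7 kips.
Remaining web compression depth: a_w = (T − C_f)/(0.85 f'_c b_w) = (663.75 − 194.7)/(0.85 × 5 × 14.1) = 7.827 in.
M_n = C_f(d − h_f/2) + (T − C_f)(d − a_w/2) = 194.7 × (21.4 − 2.9) + 469.05 × (21.4 − 3.9135) = 3602.0 + 8202.0 = 11804.0 kip·in.
M_n = 11804.0/12 = 983.67 kip·ft.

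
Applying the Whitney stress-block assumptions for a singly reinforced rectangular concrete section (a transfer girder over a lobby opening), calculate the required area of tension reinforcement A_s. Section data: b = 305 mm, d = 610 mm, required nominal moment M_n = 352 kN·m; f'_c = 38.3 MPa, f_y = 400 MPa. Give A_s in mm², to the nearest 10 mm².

With M_n = 0.85 f'_c a b (d − a/2), solve the quadratic for a:
a = d − √(d² − 2M_n/(0.85 f'_c b)) = 610 − √(610² − 2 × 352×10⁶/(0.85 × 38.3 × 305)) = 61.18 mm.
A_s = 0.85 f'_c a b / f_y = 0.85 × 38.3 × 61.18 × 305 / 400 = 1518.7 mm².

A_s ≈ 1520 mm²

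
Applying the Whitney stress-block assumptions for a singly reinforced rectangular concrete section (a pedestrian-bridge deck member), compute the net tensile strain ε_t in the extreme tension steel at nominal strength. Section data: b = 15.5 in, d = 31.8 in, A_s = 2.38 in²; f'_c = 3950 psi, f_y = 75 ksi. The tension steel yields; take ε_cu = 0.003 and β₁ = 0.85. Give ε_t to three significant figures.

a = A_s f_y/(0.85 f'_c b) = 3.430 in.
β₁ = 0.85, so c = a/β₁ = 3.430/0.85 = 4.035 in.
From the linear strain diagram with ε_cu = 0.003: ε_t = 0.003 (d − c)/c = 0.003 × (31.8 − 4.035)/4.035 = 0.0206.
Since ε_t ≥ 0.005, the section is tension-controlled.

ε_t ≈ 0.0206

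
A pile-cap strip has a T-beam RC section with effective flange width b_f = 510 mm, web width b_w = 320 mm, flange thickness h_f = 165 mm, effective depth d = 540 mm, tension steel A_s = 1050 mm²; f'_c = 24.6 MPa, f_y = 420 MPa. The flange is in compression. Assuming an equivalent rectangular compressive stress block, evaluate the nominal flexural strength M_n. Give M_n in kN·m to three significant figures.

Tension: T = A_s f_y = 1050 × 420 = 441000 N.
Try a within the flange: a = T/(0.85 f'_c b_f) = 441000/(0.85 × 24.6 × 510) = 41.35 mm.
Since a = 41.35 ≤ h_f = 165 mm, the stress block lies entirely in the flange; analyse as a rectangular beam of width b_f.
M_n = T(d − a/2) = 441000 × (540 − 20.675) = 229.02 × 10⁶ N·mm.
M_n = 229.02 kN·m.

M_n ≈ 229 kN·m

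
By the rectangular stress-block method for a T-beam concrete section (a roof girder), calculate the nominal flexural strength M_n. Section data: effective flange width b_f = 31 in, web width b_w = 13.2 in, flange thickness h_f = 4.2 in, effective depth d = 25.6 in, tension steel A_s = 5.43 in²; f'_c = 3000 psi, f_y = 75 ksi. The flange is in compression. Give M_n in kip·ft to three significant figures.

M_n ≈ 777 kip·ft

Tension: T = A_s f_y = 5.43 × 75 = 407.25 kips.
Try a within the flange: a = T/(0.85 f'_c b_f) = 407.25/(0.85 × 3 × 31) = 5.152 in.
a = 5.152 > h_f = 4.2 in: the block extends into the web. Split into flange-overhang and web parts.
C_f = 0.85 f'_c (b_f − b_w) h_f = 0.85 × 3 × (31 − 13.2) × 4.2 = 190.6 kips.
Remaining web compression depth: a_w = (T − C_f)/(0.85 f'_c b_w) = (407.25 − 190.6)/(0.85 × 3 × 13.2) = 6.436 in.
M_n = C_f(d − h_f/2) + (T − C_f)(d − a_w/2) = 190.6 × (25.6 − 2.1) + 216.65 × (25.6 − 3.218) = 4479.1 + 4849.1 = 9328.2 kip·in.
M_n = 9328.2/12 = 777.35 kip·ft.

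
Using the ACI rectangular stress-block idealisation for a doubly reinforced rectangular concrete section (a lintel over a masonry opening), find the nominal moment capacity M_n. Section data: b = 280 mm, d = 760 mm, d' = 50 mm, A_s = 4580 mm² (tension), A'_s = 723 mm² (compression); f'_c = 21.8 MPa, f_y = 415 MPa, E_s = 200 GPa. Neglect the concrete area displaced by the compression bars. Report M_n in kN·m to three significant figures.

M_n ≈ 1180 kN·m

Assume both tension and compression steel yield.
Net tension couple steel: A_s − A'_s = 3857 mm².
a = (A_s − A'_s) f_y / (0.85 f'_c b) = 1600655/(0.85 × 21.8 × 280) = 308.51 mm.
c = a/β₁ = 308.51/0.85 = 362.95 mm; ε'_s = 0.003(c − d')/c = 0.0026 ≥ f_y/E_s = 0.0021, so compression steel does yield.
M_n = (A_s − A'_s) f_y (d − a/2) + A'_s f_y (d − d') = [1600655 × (760 − 154.255) + 300045 × (760 − 50)] × 10⁻⁶ = 969.59 + 213.03 = 1182.62 kN·m.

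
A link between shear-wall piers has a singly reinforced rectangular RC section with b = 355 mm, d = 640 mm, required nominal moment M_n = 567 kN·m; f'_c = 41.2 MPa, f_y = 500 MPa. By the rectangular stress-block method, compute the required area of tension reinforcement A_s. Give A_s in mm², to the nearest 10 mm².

With M_n = 0.85 f'_c a b (d − a/2), solve the quadratic for a:
a = d − √(d² − 2M_n/(0.85 f'_c b)) = 640 − √(640² − 2 × 567×10⁶/(0.85 × 41.2 × 355)) = 75.74 mm.
A_s = 0.85 f'_c a b / f_y = 0.85 × 41.2 × 75.74 × 355 / 500 = 1883.2 mm².

A_s ≈ 1880 mm²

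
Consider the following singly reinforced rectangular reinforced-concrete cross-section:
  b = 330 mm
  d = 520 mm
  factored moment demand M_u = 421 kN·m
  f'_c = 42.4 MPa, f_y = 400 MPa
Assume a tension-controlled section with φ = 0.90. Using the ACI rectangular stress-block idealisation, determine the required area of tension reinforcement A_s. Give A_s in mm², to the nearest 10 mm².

A_s ≈ 2440 mm²

M_n = M_u/φ = 421/0.90 = 467.778 kN·m.
With M_n = 0.85 f'_c a b (d − a/2), solve the quadratic for a:
a = d − √(d² − 2M_n/(0.85 f'_c b)) = 520 − √(520² − 2 × 467.778×10⁶/(0.85 × 42.4 × 330)) = 82.12 mm.
A_s = 0.85 f'_c a b / f_y = 0.85 × 42.4 × 82.12 × 330 / 400 = 2441.7 mm².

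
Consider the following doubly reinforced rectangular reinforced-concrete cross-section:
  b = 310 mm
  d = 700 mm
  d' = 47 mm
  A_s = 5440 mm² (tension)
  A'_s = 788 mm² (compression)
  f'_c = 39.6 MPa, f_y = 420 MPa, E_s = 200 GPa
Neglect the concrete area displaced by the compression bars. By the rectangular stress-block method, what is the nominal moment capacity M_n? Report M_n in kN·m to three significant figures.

M_n ≈ 1400 kN·m

Assume both tension and compression steel yield.
Net tension couple steel: A_s − A'_s = 4652 mm².
a = (A_s − A'_s) f_y / (0.85 f'_c b) = 1953840/(0.85 × 39.6 × 310) = 187.25 mm.
c = a/β₁ = 187.25/0.767 = 244.13 mm; ε'_s = 0.003(c − d')/c = 0.0024 ≥ f_y/E_s = 0.0021, so compression steel does yield.
M_n = (A_s − A'_s) f_y (d − a/2) + A'_s f_y (d − d') = [1953840 × (700 − 93.625) + 330960 × (700 − 47)] × 10⁻⁶ = 1184.76 + 216.12 = 1400.88 kN·m.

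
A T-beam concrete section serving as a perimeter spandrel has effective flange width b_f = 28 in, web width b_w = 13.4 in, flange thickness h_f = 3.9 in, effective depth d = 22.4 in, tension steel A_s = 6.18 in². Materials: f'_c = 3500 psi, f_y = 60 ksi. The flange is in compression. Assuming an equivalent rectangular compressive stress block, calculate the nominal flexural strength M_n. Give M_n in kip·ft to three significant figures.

Tension: T = A_s f_y = 6.18 × 60 = 370.8 kips.
Try a within the flange: a = T/(0.85 f'_c b_f) = 370.8/(0.85 × 3.5 × 28) = 4.451 in.
a = 4.451 > h_f = 3.9 in: the block extends into the web. Split into flange-overhang and web parts.
C_f = 0.85 f'_c (b_f − b_w) h_f = 0.85 × 3.5 × (28 − 13.4) × 3.9 = 169.4 kips.
Remaining web compression depth: a_w = (T − C_f)/(0.85 f'_c b_w) = (370.8 − 169.4)/(0.85 × 3.5 × 13.4) = 5.052 in.
M_n = C_f(d − h_f/2) + (T − C_f)(d − a_w/2) = 169.4 × (22.4 − 1.95) + 201.4 × (22.4 − 2.526) = 3464.2 + 4002.6 = 7466.8 kip·in.
M_n = 7466.8/12 = 622.23 kip·ft.

M_n ≈ 622 kip·ft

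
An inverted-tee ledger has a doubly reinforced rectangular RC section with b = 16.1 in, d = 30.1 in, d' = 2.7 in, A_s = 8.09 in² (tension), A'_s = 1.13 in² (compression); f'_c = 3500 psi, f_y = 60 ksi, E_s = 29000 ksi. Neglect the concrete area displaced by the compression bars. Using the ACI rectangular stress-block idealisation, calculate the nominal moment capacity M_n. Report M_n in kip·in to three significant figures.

Assume both steels yield.
a = (A_s − A'_s) f_y/(0.85 f'_c b) = (8.09 − 1.13) × 60/(0.85 × 3.5 × 16.1) = 8.719 in.
c = a/β₁ = 8.719/0.85 = 10.258 in; ε'_s = 0.003(c − d')/c = 0.0022 ≥ ε_y = 0.0021, so the compression steel yields.
M_n = (A_s − A'_s) f_y (d − a/2) + A'_s f_y (d − d') = 417.6 × (30.1 − 4.3595) + 67.8 × (30.1 − 2.7) = 10749.2 + 1857.7 = 12606.9 kip·in.

M_n ≈ 12600 kip·in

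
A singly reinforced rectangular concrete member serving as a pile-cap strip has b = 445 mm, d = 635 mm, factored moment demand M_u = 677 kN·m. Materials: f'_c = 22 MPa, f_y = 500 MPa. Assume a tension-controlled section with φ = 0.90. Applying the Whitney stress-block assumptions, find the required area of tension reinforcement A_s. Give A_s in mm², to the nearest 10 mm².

A_s ≈ 2720 mm²

M_n = M_u/φ = 677/0.90 = 752.222 kN·m.
With M_n = 0.85 f'_c a b (d − a/2), solve the quadratic for a:
a = d − √(d² − 2M_n/(0.85 f'_c b)) = 635 − √(635² − 2 × 752.222×10⁶/(0.85 × 22 × 445)) = 163.37 mm.
A_s = 0.85 f'_c a b / f_y = 0.85 × 22 × 163.37 × 445 / 500 = 2719.0 mm².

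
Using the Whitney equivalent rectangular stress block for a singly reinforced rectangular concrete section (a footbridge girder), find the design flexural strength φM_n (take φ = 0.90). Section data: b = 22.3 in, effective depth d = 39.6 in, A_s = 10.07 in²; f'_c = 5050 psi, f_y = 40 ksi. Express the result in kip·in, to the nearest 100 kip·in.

φM_n ≈ 13600 kip·in

T = A_s f_y = 10.07 × 40 = 402.8 kips.
a = T/(0.85 f'_c b) = 402.8/(0.85 × 5.05 × 22.3) = 4.208 in.
M_n = T(d − a/2) = 402.8 × (39.6 − 2.104) = 15103.4 kip·in.
φM_n = 0.90 × 15103.4 = 13593.1 kip·in.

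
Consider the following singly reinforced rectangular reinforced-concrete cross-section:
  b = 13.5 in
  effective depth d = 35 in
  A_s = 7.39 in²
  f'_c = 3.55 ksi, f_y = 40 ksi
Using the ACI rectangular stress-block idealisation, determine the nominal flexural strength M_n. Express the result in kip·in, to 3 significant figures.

M_n ≈ 9270 kip·in

T = A_s f_y = 7.39 × 40 = 295.6 kips.
a = T/(0.85 f'_c b) = 295.6/(0.85 × 3.55 × 13.5) = 7.256 in.
M_n = T(d − a/2) = 295.6 × (35 − 3.628) = 9273.6 kip·in.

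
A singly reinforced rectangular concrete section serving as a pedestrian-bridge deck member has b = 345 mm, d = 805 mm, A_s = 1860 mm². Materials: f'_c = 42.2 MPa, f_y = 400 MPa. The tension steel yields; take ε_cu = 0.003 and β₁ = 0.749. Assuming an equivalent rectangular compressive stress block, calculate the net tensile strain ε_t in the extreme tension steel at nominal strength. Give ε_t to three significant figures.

a = A_s f_y/(0.85 f'_c b) = 60.12 mm.
β₁ = 0.749, so c = a/β₁ = 60.12/0.749 = 80.27 mm.
From the linear strain diagram with ε_cu = 0.003: ε_t = 0.003 (d − c)/c = 0.003 × (805 − 80.27)/80.27 = 0.0271.
Since ε_t ≥ 0.005, the section is tension-controlled.

ε_t ≈ 0.0271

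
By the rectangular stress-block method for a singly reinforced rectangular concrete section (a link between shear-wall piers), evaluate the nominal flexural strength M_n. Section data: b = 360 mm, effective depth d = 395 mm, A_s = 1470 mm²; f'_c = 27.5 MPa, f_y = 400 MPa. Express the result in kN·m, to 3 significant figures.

M_n ≈ 212 kN·m

T = A_s f_y = 1470 × 400 = 588000 N = 588 kN.
From C = T: a = T/(0.85 f'_c b) = 588000/(0.85 × 27.5 × 360) = 69.88 mm.
M_n = T(d − a/2) = 588 kN × (395 − 34.94) mm = 211.72 kN·m.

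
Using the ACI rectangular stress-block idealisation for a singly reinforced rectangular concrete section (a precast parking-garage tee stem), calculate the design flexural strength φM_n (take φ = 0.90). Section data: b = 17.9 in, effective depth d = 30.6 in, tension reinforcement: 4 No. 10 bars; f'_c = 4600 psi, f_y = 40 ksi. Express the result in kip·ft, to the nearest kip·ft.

φM_n ≈ 444 kip·ft

A_s = 4 × 1.27 = 5.08 in².
T = A_s f_y = 5.08 × 40 = 203.2 kips.
a = T/(0.85 f'_c b) = 203.2/(0.85 × 4.6 × 17.9) = 2.903 in.
M_n = T(d − a/2) = 203.2 × (30.6 − 1.4515) = 5923.0 kip·in = 5923.0/12 = 493.58 kip·ft.
φM_n = 0.90 × 493.58 = 444.22 kip·ft.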